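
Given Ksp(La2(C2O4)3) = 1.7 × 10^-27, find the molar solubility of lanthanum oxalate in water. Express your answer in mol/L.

s = 1.7 x 10^-6 M

La2(C2O4)3(s) ⇌ 2 La^3+(aq) + 3 C2O4^2-(aq)
Ksp = [La^3+]^2[C2O4^2-]^3
Let s = molar solubility. Then [La^3+] = 2s and [C2O4^2-] = 3s.
Substituting: Ksp = (2s)^2(3s)^3 = 108s^5
s = (1.7 × 10^-27 / 108)^(1/5) = 1.7 × 10^-6 M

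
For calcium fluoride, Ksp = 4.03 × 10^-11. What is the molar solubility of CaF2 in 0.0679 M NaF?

CaF2(s) ⇌ Ca^2+ + 2 F^-
Ksp = [Ca^2+][F^-]^2
If s mol/L dissolves here, [Ca^2+] = s, [F^-] = 0.0679 + 2s ≈ 0.0679 (since F^- from NaF dominates).
Ksp ≈ s × (0.0679)^2
s = 8.74 x 10^-9 M
Check: 2s = 1.7 × 10^-8 ≪ 0.0679, so the approximation is valid.

s = 8.74 × 10^-9 M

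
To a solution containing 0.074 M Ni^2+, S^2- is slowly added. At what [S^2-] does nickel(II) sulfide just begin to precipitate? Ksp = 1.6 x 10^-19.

[S^2-] ≈ 2.2e-18 M

NiS(s) <=> Ni^2+(aq) + S^2-(aq)
Ksp = [Ni^2+][S^2-]
Precipitation begins when Q = Ksp. With [Ni^2+] = 0.074 M:
1.6 x 10^-19 = (0.074) × [S^2-]
[S^2-] = (1.6 x 10^-19 / 7.4 × 10^-2) = 2.2 × 10^-18 M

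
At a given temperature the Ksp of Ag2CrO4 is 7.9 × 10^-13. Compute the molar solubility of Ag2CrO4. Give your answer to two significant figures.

s = 5.8 x 10^-5 M

Ag2CrO4(s) ⇌ 2 Ag^+(aq) + CrO4^2-(aq)
Ksp = [Ag^+]^2[CrO4^2-]
For each mole of Ag2CrO4 that dissolves: [Ag^+] = 2s, [CrO4^2-] = s.
Ksp = (2s)^2s = 4s^3
Solving, s = (7.9 × 10^-13/4)^(1/3) = 5.8 × 10^-5 M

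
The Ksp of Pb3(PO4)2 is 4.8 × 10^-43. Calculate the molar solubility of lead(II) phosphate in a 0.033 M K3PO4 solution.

Pb3(PO4)2(s) ⇌ 3 Pb^2+(aq) + 2 PO4^3-(aq)
Ksp = [Pb^2+]^3[PO4^3-]^2
Let s = moles of Pb3(PO4)2 that dissolve per litre. [Pb^2+] = 3s, [PO4^3-] = 0.033 + 2s ≈ 0.033 (Ksp is small, so little additional dissolves).
Ksp ≈ (3s)^3 × (0.033)^2
s = 2.5 × 10^-14 M
Check: 2s = 5.1 × 10^-14 ≪ 0.033, so the approximation is valid.

2.5e-14 M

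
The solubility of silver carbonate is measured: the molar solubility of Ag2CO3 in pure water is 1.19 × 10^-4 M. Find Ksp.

Ag2CO3(s) <=> 2 Ag^+(aq) + CO3^2-(aq)
For each mole of Ag2CO3 that dissolves: [Ag^+] = 2s, [CO3^2-] = s.
Ksp = [Ag^+]^2[CO3^2-]
Substituting: Ksp = (2s)^2s = 4s^3
Ksp = 4 × (1.19 × 10^-4)^3 = 6.74 × 10^-12

6.74e-12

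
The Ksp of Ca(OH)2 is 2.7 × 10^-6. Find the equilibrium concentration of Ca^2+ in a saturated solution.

Ca(OH)2(s) ⇌ Ca^2+(aq) + 2 OH^-(aq)
Ksp = [Ca^2+][OH^-]^2
With molar solubility s: [Ca^2+] = s, [OH^-] = 2s.
So Ksp = s × (2s)^2 = 4s^3
s^3 = 2.7 × 10^-6 / 4, so s = 8.77 × 10^-3 M
[Ca^2+] = s = 8.8 x 10^-3 M

[Ca^2+] ≈ 8.8 x 10^-3 M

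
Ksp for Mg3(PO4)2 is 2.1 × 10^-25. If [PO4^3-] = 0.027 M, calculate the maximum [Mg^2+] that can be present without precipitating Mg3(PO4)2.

Mg3(PO4)2(s) <=> 3 Mg^2+ + 2 PO4^3-
Ksp = [Mg^2+]^3[PO4^3-]^2
Precipitation begins when Q = Ksp. With [PO4^3-] = 0.027 M:
2.1 × 10^-25 = (0.027)^2 × [Mg^2+]^3
[Mg^2+] = (2.1 × 10^-25 / 7.29 × 10^-4)^(1/3) = 6.6 × 10^-8 M

[Mg^2+] = 6.6 × 10^-8 M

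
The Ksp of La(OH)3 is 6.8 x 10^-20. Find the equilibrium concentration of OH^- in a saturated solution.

2.1 x 10^-5 M

La(OH)3(s) ⇌ La^3+(aq) + 3 OH^-(aq)
Ksp = [La^3+][OH^-]^3
For each mole of La(OH)3 that dissolves: [La^3+] = s, [OH^-] = 3s.
Substituting: Ksp = s(3s)^3 = 27s^4
s = (6.8 x 10^-20 / 27)^(1/4) = 7.08 × 10^-6 M
[OH^-] = 3s = 2.1 × 10^-5 M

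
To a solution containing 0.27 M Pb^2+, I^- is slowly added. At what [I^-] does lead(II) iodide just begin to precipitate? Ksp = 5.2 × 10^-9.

PbI2(s) ⇌ Pb^2+(aq) + 2 I^-(aq)
Ksp = [Pb^2+][I^-]^2
Precipitation begins when Q = Ksp. With [Pb^2+] = 0.27 M:
5.2 × 10^-9 = (0.27) × [I^-]^2
[I^-] = (5.2 × 10^-9 / 2.7 x 10^-1)^(1/2) = 1.4 x 10^-4 M

[I^-] ≈ 1.4 × 10^-4 M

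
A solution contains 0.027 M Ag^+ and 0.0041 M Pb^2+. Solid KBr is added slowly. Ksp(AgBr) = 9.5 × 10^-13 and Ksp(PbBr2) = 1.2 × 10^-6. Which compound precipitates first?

Precipitation of each salt starts when its ion product equals its Ksp.
For AgBr: 9.5 × 10^-13 = 0.027 × [Br^-]  ⇒  [Br^-] = 3.5 × 10^-11 M.
For PbBr2: 1.2 × 10^-6 = 0.0041 × [Br^-]^2  ⇒  [Br^-] = 1.7 x 10^-2 M.
The salt with the lower threshold [Br^-] precipitates first: AgBr.

AgBr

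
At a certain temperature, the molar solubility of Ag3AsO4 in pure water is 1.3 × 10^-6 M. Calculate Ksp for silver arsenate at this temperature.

Ag3AsO4(s) ⇌ 3 Ag^+ + AsO4^3-
If s mol/L of Ag3AsO4 dissolves, [Ag^+] = 3s and [AsO4^3-] = s.
Ksp = [Ag^+]^3[AsO4^3-]
Substituting: Ksp = (3s)^3s = 27s^4
With s = 1.3 × 10^-6: Ksp = 7.7 × 10^-23

Ksp = 7.7 × 10^-23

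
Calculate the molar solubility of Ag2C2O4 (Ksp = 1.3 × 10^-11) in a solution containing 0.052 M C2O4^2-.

Ag2C2O4(s) ⇌ 2 Ag^+(aq) + C2O4^2-(aq)
Ksp = [Ag^+]^2[C2O4^2-]
Let s be the molar solubility in this solution. [Ag^+] = 2s, [C2O4^2-] = 0.052 + s ≈ 0.052 (common-ion effect: C2O4^2- is already 0.052 M).
Ksp ≈ (2s)^2 × 0.052
s = 7.9 x 10^-6 M
Check: s = 7.9 x 10^-6 ≪ 0.052, so the approximation is valid.

s = 7.9 × 10^-6 M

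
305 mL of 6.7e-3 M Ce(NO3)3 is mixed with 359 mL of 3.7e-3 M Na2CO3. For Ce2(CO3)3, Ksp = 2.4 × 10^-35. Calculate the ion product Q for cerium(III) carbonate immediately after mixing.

Total volume = 305 + 359 = 664 mL.
[Ce^3+] = 6.7 × 10^-3 × (305/664) = 3.08 × 10^-3 M
[CO3^2-] = 3.7 × 10^-3 × (359/664) = 2.00 × 10^-3 M
Ce2(CO3)3(s) ⇌ 2 Ce^3+ + 3 CO3^2-, so Q = [Ce^3+]^2[CO3^2-]^3
Q = (3.08 x 10^-3)^2(2.00 x 10^-3)^3 = 7.6 × 10^-14
Q > Ksp, so Ce2(CO3)3 will precipitate.

7.6 x 10^-14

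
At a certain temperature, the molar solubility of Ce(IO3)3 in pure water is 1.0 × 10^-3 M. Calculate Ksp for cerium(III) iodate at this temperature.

Ksp = 2.7 × 10^-11

Ce(IO3)3(s) <=> Ce^3+(aq) + 3 IO3^-(aq)
Let s = molar solubility. Then [Ce^3+] = s and [IO3^-] = 3s.
Ksp = [Ce^3+][IO3^-]^3
Ksp = s(3s)^3 = 27s^4
Ksp = 27 × (1.0 × 10^-3)^4 = 2.7 × 10^-11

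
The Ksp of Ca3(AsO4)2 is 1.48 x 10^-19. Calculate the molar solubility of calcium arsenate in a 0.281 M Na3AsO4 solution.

Ca3(AsO4)2(s) ⇌ 3 Ca^2+ + 2 AsO4^3-
Ksp = [Ca^2+]^3[AsO4^3-]^2
If s mol/L dissolves here, [Ca^2+] = 3s, [AsO4^3-] = 0.281 + 2s ≈ 0.281 (since AsO4^3- from Na3AsO4 dominates).
Ksp ≈ (3s)^3 × (0.281)^2
s = 4.11 x 10^-7 M
Check: 2s = 8.2 × 10^-7 ≪ 0.281, so the approximation is valid.

4.11e-7 M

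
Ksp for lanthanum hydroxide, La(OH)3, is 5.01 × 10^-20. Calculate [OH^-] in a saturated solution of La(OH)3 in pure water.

[OH^-] ≈ 1.97 × 10^-5 M

La(OH)3(s) ⇌ La^3+(aq) + 3 OH^-(aq)
Ksp = [La^3+][OH^-]^3
For each mole of La(OH)3 that dissolves: [La^3+] = s, [OH^-] = 3s.
Ksp = s(3s)^3 = 27s^4
s = (5.01 × 10^-20 / 27)^(1/4) = 6.563 × 10^-6 M
[OH^-] = 3s = 1.97 × 10^-5 M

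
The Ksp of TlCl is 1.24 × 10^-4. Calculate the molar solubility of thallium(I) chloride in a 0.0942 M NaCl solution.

TlCl(s) ⇌ Tl^+(aq) + Cl^-(aq)
Ksp = [Tl^+][Cl^-]
Let s = moles of TlCl that dissolve per litre. [Tl^+] = s, [Cl^-] = 0.0942 + s ≈ 0.0942 (Ksp is small, so little additional dissolves).
Ksp ≈ s × 0.0942
s = 1.32 × 10^-3 M
Check: s = 1.3 × 10^-3 ≪ 0.0942, so the approximation is valid.

s = 1.32 × 10^-3 M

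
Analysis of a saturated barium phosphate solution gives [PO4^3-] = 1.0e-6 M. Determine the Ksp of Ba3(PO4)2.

Ba3(PO4)2(s) <=> 3 Ba^2+(aq) + 2 PO4^3-(aq)
Stoichiometry gives [Ba^2+] = (3/2)[PO4^3-] = 1.50 x 10^-6 M.
Ksp = [Ba^2+]^3[PO4^3-]^2
Ksp = (1.50 × 10^-6)^3 × (1.0 x 10^-6)^2 = 3.4 × 10^-30

Ksp ≈ 3.4e-30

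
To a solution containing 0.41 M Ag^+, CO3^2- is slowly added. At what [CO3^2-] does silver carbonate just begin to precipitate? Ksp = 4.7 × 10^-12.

Ag2CO3(s) ⇌ 2 Ag^+(aq) + CO3^2-(aq)
Ksp = [Ag^+]^2[CO3^2-]
Precipitation begins when Q = Ksp. With [Ag^+] = 0.41 M:
4.7 × 10^-12 = (0.41)^2 × [CO3^2-]
[CO3^2-] = (4.7 × 10^-12 / 1.68 × 10^-1) = 2.8 × 10^-11 M

[CO3^2-] = 2.8e-11 M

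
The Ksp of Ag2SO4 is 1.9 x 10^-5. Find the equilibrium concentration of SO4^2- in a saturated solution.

Ag2SO4(s) <=> 2 Ag^+(aq) + SO4^2-(aq)
Ksp = [Ag^+]^2[SO4^2-]
With molar solubility s: [Ag^+] = 2s, [SO4^2-] = s.
Ksp = (2s)^2s = 4s^3
Solving, s = (1.9 x 10^-5/4)^(1/3) = 1.68 × 10^-2 M
[SO4^2-] = s = 1.7 x 10^-2 M

1.7 × 10^-2 M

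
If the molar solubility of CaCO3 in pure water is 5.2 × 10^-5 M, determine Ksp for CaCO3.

CaCO3(s) ⇌ Ca^2+ + CO3^2-
With molar solubility s: [Ca^2+] = s, [CO3^2-] = s.
Ksp = [Ca^2+][CO3^2-]
Ksp = s^2
With s = 5.2 × 10^-5: Ksp = 2.7 × 10^-9

Ksp = 2.7 × 10^-9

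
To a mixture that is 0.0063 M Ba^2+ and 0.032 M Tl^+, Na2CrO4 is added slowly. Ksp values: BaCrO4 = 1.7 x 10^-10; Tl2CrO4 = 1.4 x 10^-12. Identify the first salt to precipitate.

Precipitation of each salt starts when its ion product equals its Ksp.
For BaCrO4: 1.7 x 10^-10 = 0.0063 × [CrO4^2-]  ⇒  [CrO4^2-] = 2.7 × 10^-8 M.
For Tl2CrO4: 1.4 x 10^-12 = (0.032)^2 × [CrO4^2-]  ⇒  [CrO4^2-] = 1.4 × 10^-9 M.
The salt with the lower threshold [CrO4^2-] precipitates first: Tl2CrO4.

Tl2CrO4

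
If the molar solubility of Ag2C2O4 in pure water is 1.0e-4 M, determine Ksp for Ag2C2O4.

Ksp = 4.0 × 10^-12

Ag2C2O4(s) <=> 2 Ag^+ + C2O4^2-
With molar solubility s: [Ag^+] = 2s, [C2O4^2-] = s.
Ksp = [Ag^+]^2[C2O4^2-]
Ksp = (2s)^2s = 4s^3
Ksp = 4 × (1.0 × 10^-4)^3 = 4.0 x 10^-12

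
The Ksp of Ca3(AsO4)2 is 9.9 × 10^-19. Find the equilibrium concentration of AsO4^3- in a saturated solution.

Ca3(AsO4)2(s) ⇌ 3 Ca^2+ + 2 AsO4^3-
Ksp = [Ca^2+]^3[AsO4^3-]^2
For each mole of Ca3(AsO4)2 that dissolves: [Ca^2+] = 3s, [AsO4^3-] = 2s.
Ksp = (3s)^3(2s)^2 = 108s^5
s = (9.9 × 10^-19 / 108)^(1/5) = 9.83 x 10^-5 M
[AsO4^3-] = 2s = 2.0 × 10^-4 M

[AsO4^3-] = 2.0 × 10^-4 M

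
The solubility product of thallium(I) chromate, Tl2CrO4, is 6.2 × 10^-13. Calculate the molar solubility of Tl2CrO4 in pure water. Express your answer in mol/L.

Tl2CrO4(s) ⇌ 2 Tl^+ + CrO4^2-
Ksp = [Tl^+]^2[CrO4^2-]
If s mol/L of Tl2CrO4 dissolves, [Tl^+] = 2s and [CrO4^2-] = s.
Ksp = (2s)^2s = 4s^3
s = (6.2 × 10^-13 / 4)^(1/3) = 5.4 × 10^-5 M

5.4 × 10^-5 M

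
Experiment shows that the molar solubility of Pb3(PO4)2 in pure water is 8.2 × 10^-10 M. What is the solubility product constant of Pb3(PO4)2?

4.0 × 10^-44

Pb3(PO4)2(s) ⇌ 3 Pb^2+(aq) + 2 PO4^3-(aq)
For each mole of Pb3(PO4)2 that dissolves: [Pb^2+] = 3s, [PO4^3-] = 2s.
Ksp = [Pb^2+]^3[PO4^3-]^2
So Ksp = (3s)^3 × (2s)^2 = 108s^5
With s = 8.2 × 10^-10: Ksp = 4.0 × 10^-44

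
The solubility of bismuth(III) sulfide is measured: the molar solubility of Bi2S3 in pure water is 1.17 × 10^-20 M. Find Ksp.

Bi2S3(s) ⇌ 2 Bi^3+(aq) + 3 S^2-(aq)
With molar solubility s: [Bi^3+] = 2s, [S^2-] = 3s.
Ksp = [Bi^3+]^2[S^2-]^3
Substituting: Ksp = (2s)^2(3s)^3 = 108s^5
With s = 1.17 x 10^-20: Ksp = 2.37 × 10^-98

2.37 × 10^-98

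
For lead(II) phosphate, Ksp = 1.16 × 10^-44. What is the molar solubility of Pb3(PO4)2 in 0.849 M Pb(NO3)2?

s ≈ 6.88 x 10^-23 M

Pb3(PO4)2(s) ⇌ 3 Pb^2+(aq) + 2 PO4^3-(aq)
Ksp = [Pb^2+]^3[PO4^3-]^2
Let s = moles of Pb3(PO4)2 that dissolve per litre. [Pb^2+] = 0.849 + 3s ≈ 0.849, [PO4^3-] = 2s (common-ion effect: Pb^2+ is already 0.849 M).
Ksp ≈ (0.849)^3 × (2s)^2
s = 6.88 × 10^-23 M
Check: 3s = 2.1 × 10^-22 ≪ 0.849, so the approximation is valid.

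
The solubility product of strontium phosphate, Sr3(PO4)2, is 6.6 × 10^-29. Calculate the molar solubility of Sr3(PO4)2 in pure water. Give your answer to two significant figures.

9.1 × 10^-7 M

Sr3(PO4)2(s) ⇌ 3 Sr^2+ + 2 PO4^3-
Ksp = [Sr^2+]^3[PO4^3-]^2
For each mole of Sr3(PO4)2 that dissolves: [Sr^2+] = 3s, [PO4^3-] = 2s.
Substituting: Ksp = (3s)^3(2s)^2 = 108s^5
Solving, s = (6.6 × 10^-29/108)^(1/5) = 9.1 × 10^-7 M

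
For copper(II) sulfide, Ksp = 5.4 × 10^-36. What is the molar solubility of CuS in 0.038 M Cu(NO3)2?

s = 1.4 × 10^-34 M

CuS(s) ⇌ Cu^2+ + S^2-
Ksp = [Cu^2+][S^2-]
Let s be the molar solubility in this solution. [Cu^2+] = 0.038 + s ≈ 0.038, [S^2-] = s (since Cu^2+ from Cu(NO3)2 dominates).
Ksp ≈ 0.038 × s
s = 1.4 × 10^-34 M
Check: s = 1.4 × 10^-34 ≪ 0.038, so the approximation is valid.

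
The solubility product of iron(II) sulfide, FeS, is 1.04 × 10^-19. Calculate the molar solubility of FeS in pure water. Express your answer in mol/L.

3.22e-10 M

FeS(s) ⇌ Fe^2+ + S^2-
Ksp = [Fe^2+][S^2-]
With molar solubility s: [Fe^2+] = s, [S^2-] = s.
Ksp = s^2
s = √(1.04 × 10^-19) = 3.22 × 10^-10 M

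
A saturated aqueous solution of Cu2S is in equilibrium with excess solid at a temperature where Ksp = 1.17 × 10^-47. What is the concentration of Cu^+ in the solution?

Cu2S(s) ⇌ 2 Cu^+ + S^2-
Ksp = [Cu^+]^2[S^2-]
If s mol/L of Cu2S dissolves, [Cu^+] = 2s and [S^2-] = s.
Ksp = (2s)^2s = 4s^3
Solving, s = (1.17 × 10^-47/4)^(1/3) = 1.430 x 10^-16 M
[Cu^+] = 2s = 2.86 × 10^-16 M

[Cu^+] ≈ 2.86e-16 M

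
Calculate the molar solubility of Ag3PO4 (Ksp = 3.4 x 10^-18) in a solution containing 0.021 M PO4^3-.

s = 1.8 × 10^-6 M

Ag3PO4(s) ⇌ 3 Ag^+ + PO4^3-
Ksp = [Ag^+]^3[PO4^3-]
Let s be the molar solubility in this solution. [Ag^+] = 3s, [PO4^3-] = 0.021 + s ≈ 0.021 (Ksp is small, so little additional dissolves).
Ksp ≈ (3s)^3 × 0.021
s = 1.8 x 10^-6 M
Check: s = 1.8 x 10^-6 ≪ 0.021, so the approximation is valid.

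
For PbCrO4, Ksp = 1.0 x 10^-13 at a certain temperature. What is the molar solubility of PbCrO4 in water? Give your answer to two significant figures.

s ≈ 3.2e-7 M

PbCrO4(s) ⇌ Pb^2+ + CrO4^2-
Ksp = [Pb^2+][CrO4^2-]
With molar solubility s: [Pb^2+] = s, [CrO4^2-] = s.
Ksp = s × s = s^2
s = (1.0 x 10^-13)^(1/2) = 3.2 × 10^-7 M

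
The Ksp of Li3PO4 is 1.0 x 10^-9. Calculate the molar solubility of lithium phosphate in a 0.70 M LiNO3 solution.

s ≈ 2.9 × 10^-9 M

Li3PO4(s) ⇌ 3 Li^+(aq) + PO4^3-(aq)
Ksp = [Li^+]^3[PO4^3-]
Let s = moles of Li3PO4 that dissolve per litre. [Li^+] = 0.70 + 3s ≈ 0.70, [PO4^3-] = s (since Li^+ from LiNO3 dominates).
Ksp ≈ (0.70)^3 × s
s = 2.9 x 10^-9 M
Check: 3s = 8.7 × 10^-9 ≪ 0.70, so the approximation is valid.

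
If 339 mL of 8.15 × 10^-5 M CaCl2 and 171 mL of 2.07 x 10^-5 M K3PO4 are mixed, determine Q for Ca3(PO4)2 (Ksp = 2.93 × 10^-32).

Q = 7.66e-24

Total volume = 339 + 171 = 510 mL.
[Ca^2+] = 8.15 x 10^-5 × (339/510) = 5.417 × 10^-5 M
[PO4^3-] = 2.07 x 10^-5 × (171/510) = 6.941 × 10^-6 M
Ca3(PO4)2(s) ⇌ 3 Ca^2+ + 2 PO4^3-, so Q = [Ca^2+]^3[PO4^3-]^2
Q = (5.417 x 10^-5)^3(6.941 x 10^-6)^2 = 7.66 x 10^-24
Q > Ksp, so Ca3(PO4)2 will precipitate.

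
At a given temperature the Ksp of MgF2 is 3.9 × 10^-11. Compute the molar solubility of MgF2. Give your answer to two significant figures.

2.1 × 10^-4 M

MgF2(s) <=> Mg^2+(aq) + 2 F^-(aq)
Ksp = [Mg^2+][F^-]^2
If s mol/L of MgF2 dissolves, [Mg^2+] = s and [F^-] = 2s.
Ksp = s(2s)^2 = 4s^3
Solving, s = (3.9 × 10^-11/4)^(1/3) = 2.1 × 10^-4 M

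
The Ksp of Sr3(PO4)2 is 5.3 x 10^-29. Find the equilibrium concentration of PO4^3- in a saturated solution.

[PO4^3-] ≈ 1.7 × 10^-6 M

Sr3(PO4)2(s) ⇌ 3 Sr^2+ + 2 PO4^3-
Ksp = [Sr^2+]^3[PO4^3-]^2
If s mol/L of Sr3(PO4)2 dissolves, [Sr^2+] = 3s and [PO4^3-] = 2s.
Substituting: Ksp = (3s)^3(2s)^2 = 108s^5
s^5 = 5.3 x 10^-29 / 108, so s = 8.67 × 10^-7 M
[PO4^3-] = 2s = 1.7 × 10^-6 M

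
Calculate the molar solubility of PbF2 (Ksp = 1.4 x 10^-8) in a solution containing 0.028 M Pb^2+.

PbF2(s) <=> Pb^2+(aq) + 2 F^-(aq)
Ksp = [Pb^2+][F^-]^2
Let s be the molar solubility in this solution. [Pb^2+] = 0.028 + s ≈ 0.028, [F^-] = 2s (since the Pb^2+ already present dominates).
Ksp ≈ 0.028 × (2s)^2
s = 3.5 x 10^-4 M
Check: s = 3.5 × 10^-4 ≪ 0.028, so the approximation is valid.

s = 3.5e-4 M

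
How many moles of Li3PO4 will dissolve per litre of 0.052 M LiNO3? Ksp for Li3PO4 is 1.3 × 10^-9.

Li3PO4(s) ⇌ 3 Li^+ + PO4^3-
Ksp = [Li^+]^3[PO4^3-]
Let s be the molar solubility in this solution. [Li^+] = 0.052 + 3s ≈ 0.052, [PO4^3-] = s (Ksp is small, so little additional dissolves).
Ksp ≈ (0.052)^3 × s
s = 9.2 x 10^-6 M
Check: 3s = 2.8 × 10^-5 ≪ 0.052, so the approximation is valid.

9.2e-6 M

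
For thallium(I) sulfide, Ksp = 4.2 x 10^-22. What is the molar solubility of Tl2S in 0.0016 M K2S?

2.6 x 10^-10 M

Tl2S(s) <=> 2 Tl^+(aq) + S^2-(aq)
Ksp = [Tl^+]^2[S^2-]
Let s be the molar solubility in this solution. [Tl^+] = 2s, [S^2-] = 0.0016 + s ≈ 0.0016 (common-ion effect: S^2- is already 0.0016 M).
Ksp ≈ (2s)^2 × 0.0016
s = 2.6 × 10^-10 M
Check: s = 2.6 × 10^-10 ≪ 0.0016, so the approximation is valid.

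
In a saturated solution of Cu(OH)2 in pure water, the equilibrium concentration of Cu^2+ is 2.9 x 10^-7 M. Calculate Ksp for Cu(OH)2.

Cu(OH)2(s) ⇌ Cu^2+ + 2 OH^-
Stoichiometry gives [OH^-] = (2/1)[Cu^2+] = 5.80 × 10^-7 M.
Ksp = [Cu^2+][OH^-]^2
Ksp = 2.9 x 10^-7 × (5.80 x 10^-7)^2 = 9.8 × 10^-20

9.8 × 10^-20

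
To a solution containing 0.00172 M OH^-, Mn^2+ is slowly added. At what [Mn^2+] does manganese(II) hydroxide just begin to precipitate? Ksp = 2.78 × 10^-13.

Mn(OH)2(s) <=> Mn^2+ + 2 OH^-
Ksp = [Mn^2+][OH^-]^2
Precipitation begins when Q = Ksp. With [OH^-] = 0.00172 M:
2.78 × 10^-13 = (0.00172)^2 × [Mn^2+]
[Mn^2+] = (2.78 × 10^-13 / 2.958 × 10^-6) = 9.40 x 10^-8 M

9.40 × 10^-8 M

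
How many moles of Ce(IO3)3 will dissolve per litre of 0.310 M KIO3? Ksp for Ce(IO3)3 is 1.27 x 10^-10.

Ce(IO3)3(s) ⇌ Ce^3+ + 3 IO3^-
Ksp = [Ce^3+][IO3^-]^3
Let s be the molar solubility in this solution. [Ce^3+] = s, [IO3^-] = 0.310 + 3s ≈ 0.310 (since IO3^- from KIO3 dominates).
Ksp ≈ s × (0.310)^3
s = 4.26 x 10^-9 M
Check: 3s = 1.3 × 10^-8 ≪ 0.310, so the approximation is valid.

4.26 x 10^-9 M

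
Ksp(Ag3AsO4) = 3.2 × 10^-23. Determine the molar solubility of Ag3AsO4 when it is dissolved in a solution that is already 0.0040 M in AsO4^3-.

s = 6.7 × 10^-8 M

Ag3AsO4(s) ⇌ 3 Ag^+(aq) + AsO4^3-(aq)
Ksp = [Ag^+]^3[AsO4^3-]
If s mol/L dissolves here, [Ag^+] = 3s, [AsO4^3-] = 0.0040 + s ≈ 0.0040 (Ksp is small, so little additional dissolves).
Ksp ≈ (3s)^3 × 0.0040
s = 6.7 × 10^-8 M
Check: s = 6.7 x 10^-8 ≪ 0.0040, so the approximation is valid.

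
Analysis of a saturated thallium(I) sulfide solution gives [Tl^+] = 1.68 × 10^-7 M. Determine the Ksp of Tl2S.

Ksp ≈ 2.37 x 10^-21

Tl2S(s) ⇌ 2 Tl^+(aq) + S^2-(aq)
Stoichiometry gives [S^2-] = (1/2)[Tl^+] = 8.400 x 10^-8 M.
Ksp = [Tl^+]^2[S^2-]
Ksp = (1.68 × 10^-7)^2 × 8.400 x 10^-8 = 2.37 × 10^-21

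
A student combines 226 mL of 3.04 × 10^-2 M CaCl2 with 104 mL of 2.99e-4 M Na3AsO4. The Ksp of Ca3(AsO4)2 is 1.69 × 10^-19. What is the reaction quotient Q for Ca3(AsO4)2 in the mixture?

Q ≈ 8.01e-14

Total volume = 226 + 104 = 330 mL.
[Ca^2+] = 3.04 × 10^-2 × (226/330) = 2.082 × 10^-2 M
[AsO4^3-] = 2.99 × 10^-4 × (104/330) = 9.423 × 10^-5 M
Ca3(AsO4)2(s) ⇌ 3 Ca^2+ + 2 AsO4^3-, so Q = [Ca^2+]^3[AsO4^3-]^2
Q = (2.082 × 10^-2)^3(9.423 × 10^-5)^2 = 8.01 × 10^-14
Q > Ksp, so Ca3(AsO4)2 will precipitate.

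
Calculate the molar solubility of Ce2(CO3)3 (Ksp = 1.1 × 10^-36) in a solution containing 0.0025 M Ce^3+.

s ≈ 1.9e-11 M

Ce2(CO3)3(s) ⇌ 2 Ce^3+ + 3 CO3^2-
Ksp = [Ce^3+]^2[CO3^2-]^3
Let s be the molar solubility in this solution. [Ce^3+] = 0.0025 + 2s ≈ 0.0025, [CO3^2-] = 3s (since the Ce^3+ already present dominates).
Ksp ≈ (0.0025)^2 × (3s)^3
s = 1.9 × 10^-11 M
Check: 2s = 3.7 × 10^-11 ≪ 0.0025, so the approximation is valid.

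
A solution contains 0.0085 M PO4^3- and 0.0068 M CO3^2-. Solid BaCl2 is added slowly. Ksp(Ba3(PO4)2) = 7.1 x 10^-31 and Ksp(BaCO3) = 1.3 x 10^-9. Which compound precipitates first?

Each salt begins to precipitate when Q = Ksp, i.e. when [Ba^2+] reaches its threshold.
For Ba3(PO4)2: 7.1 x 10^-31 = (0.0085)^2 × [Ba^2+]^3  ⇒  [Ba^2+] = 2.1 x 10^-9 M.
For BaCO3: 1.3 x 10^-9 = 0.0068 × [Ba^2+]  ⇒  [Ba^2+] = 1.9 × 10^-7 M.
The salt with the lower threshold [Ba^2+] precipitates first: Ba3(PO4)2.

Ba3(PO4)2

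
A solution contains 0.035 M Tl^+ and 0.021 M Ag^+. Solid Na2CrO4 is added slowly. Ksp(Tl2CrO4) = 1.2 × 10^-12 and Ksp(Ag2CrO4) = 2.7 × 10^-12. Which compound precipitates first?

Tl2CrO4

Each salt begins to precipitate when Q = Ksp, i.e. when [CrO4^2-] reaches its threshold.
For Tl2CrO4: 1.2 × 10^-12 = (0.035)^2 × [CrO4^2-]  ⇒  [CrO4^2-] = 9.8 × 10^-10 M.
For Ag2CrO4: 2.7 × 10^-12 = (0.021)^2 × [CrO4^2-]  ⇒  [CrO4^2-] = 6.1 x 10^-9 M.
The salt with the lower threshold [CrO4^2-] precipitates first: Tl2CrO4.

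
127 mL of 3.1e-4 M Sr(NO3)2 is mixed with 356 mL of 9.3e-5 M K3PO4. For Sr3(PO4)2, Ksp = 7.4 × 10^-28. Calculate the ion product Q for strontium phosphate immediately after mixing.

Total volume = 127 + 356 = 483 mL.
[Sr^2+] = 3.1 × 10^-4 × (127/483) = 8.15 × 10^-5 M
[PO4^3-] = 9.3 x 10^-5 × (356/483) = 6.85 x 10^-5 M
Sr3(PO4)2(s) ⇌ 3 Sr^2+(aq) + 2 PO4^3-(aq), so Q = [Sr^2+]^3[PO4^3-]^2
Q = (8.15 × 10^-5)^3(6.85 × 10^-5)^2 = 2.5 x 10^-21
Q > Ksp, so Sr3(PO4)2 will precipitate.

Q ≈ 2.5 x 10^-21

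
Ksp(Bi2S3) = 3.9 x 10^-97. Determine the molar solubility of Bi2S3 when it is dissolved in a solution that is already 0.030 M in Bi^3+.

2.5 × 10^-32 M

Bi2S3(s) <=> 2 Bi^3+ + 3 S^2-
Ksp = [Bi^3+]^2[S^2-]^3
If s mol/L dissolves here, [Bi^3+] = 0.030 + 2s ≈ 0.030, [S^2-] = 3s (Ksp is small, so little additional dissolves).
Ksp ≈ (0.030)^2 × (3s)^3
s = 2.5 × 10^-32 M
Check: 2s = 5.0 × 10^-32 ≪ 0.030, so the approximation is valid.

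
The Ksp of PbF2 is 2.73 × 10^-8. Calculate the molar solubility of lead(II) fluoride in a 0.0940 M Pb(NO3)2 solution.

PbF2(s) <=> Pb^2+(aq) + 2 F^-(aq)
Ksp = [Pb^2+][F^-]^2
If s mol/L dissolves here, [Pb^2+] = 0.0940 + s ≈ 0.0940, [F^-] = 2s (Ksp is small, so little additional dissolves).
Ksp ≈ 0.0940 × (2s)^2
s = 2.69 x 10^-4 M
Check: s = 2.7 × 10^-4 ≪ 0.0940, so the approximation is valid.

s = 2.69e-4 M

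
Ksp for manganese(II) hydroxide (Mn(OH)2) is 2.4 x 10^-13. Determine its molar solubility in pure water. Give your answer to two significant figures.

Mn(OH)2(s) <=> Mn^2+ + 2 OH^-
Ksp = [Mn^2+][OH^-]^2
If s mol/L of Mn(OH)2 dissolves, [Mn^2+] = s and [OH^-] = 2s.
Ksp = s(2s)^2 = 4s^3
s^3 = 2.4 x 10^-13 / 4, so s = 3.9 x 10^-5 M

s = 3.9e-5 M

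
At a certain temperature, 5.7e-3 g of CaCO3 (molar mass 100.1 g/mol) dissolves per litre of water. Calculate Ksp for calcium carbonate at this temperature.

Molar solubility s = (5.7 × 10^-3 g/L) / (100.1 g/mol) = 5.69 x 10^-5 M.
CaCO3(s) ⇌ Ca^2+(aq) + CO3^2-(aq)
Let s = molar solubility. Then [Ca^2+] = s and [CO3^2-] = s.
Ksp = [Ca^2+][CO3^2-]
Ksp = s^2
Ksp = (5.69 x 10^-5)^2 = 3.2 x 10^-9

Ksp = 3.2e-9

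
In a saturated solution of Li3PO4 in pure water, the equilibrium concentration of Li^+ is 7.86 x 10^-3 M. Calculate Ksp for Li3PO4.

Li3PO4(s) ⇌ 3 Li^+ + PO4^3-
Stoichiometry gives [PO4^3-] = (1/3)[Li^+] = 2.620 × 10^-3 M.
Ksp = [Li^+]^3[PO4^3-]
Ksp = (7.86 × 10^-3)^3 × 2.620 × 10^-3 = 1.27 × 10^-9

1.27e-9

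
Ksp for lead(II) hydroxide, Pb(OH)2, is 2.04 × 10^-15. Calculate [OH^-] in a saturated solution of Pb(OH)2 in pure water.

Pb(OH)2(s) ⇌ Pb^2+(aq) + 2 OH^-(aq)
Ksp = [Pb^2+][OH^-]^2
Let s = molar solubility. Then [Pb^2+] = s and [OH^-] = 2s.
Substituting: Ksp = s(2s)^2 = 4s^3
s^3 = 2.04 × 10^-15 / 4, so s = 7.990 × 10^-6 M
[OH^-] = 2s = 1.60 x 10^-5 M

1.60 x 10^-5 M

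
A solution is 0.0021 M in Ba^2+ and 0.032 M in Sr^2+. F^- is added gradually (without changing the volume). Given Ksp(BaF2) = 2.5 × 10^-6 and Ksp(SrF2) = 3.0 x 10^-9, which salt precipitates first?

Each salt begins to precipitate when Q = Ksp, i.e. when [F^-] reaches its threshold.
For BaF2: 2.5 × 10^-6 = 0.0021 × [F^-]^2  ⇒  [F^-] = 3.5 × 10^-2 M.
For SrF2: 3.0 x 10^-9 = 0.032 × [F^-]^2  ⇒  [F^-] = 3.1 × 10^-4 M.
The salt with the lower threshold [F^-] precipitates first: SrF2.

SrF2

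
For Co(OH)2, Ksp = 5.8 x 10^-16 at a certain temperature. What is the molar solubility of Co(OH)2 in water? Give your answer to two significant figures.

Co(OH)2(s) ⇌ Co^2+(aq) + 2 OH^-(aq)
Ksp = [Co^2+][OH^-]^2
With molar solubility s: [Co^2+] = s, [OH^-] = 2s.
So Ksp = s × (2s)^2 = 4s^3
s^3 = 5.8 x 10^-16 / 4, so s = 5.3 x 10^-6 M

s ≈ 5.3e-6 M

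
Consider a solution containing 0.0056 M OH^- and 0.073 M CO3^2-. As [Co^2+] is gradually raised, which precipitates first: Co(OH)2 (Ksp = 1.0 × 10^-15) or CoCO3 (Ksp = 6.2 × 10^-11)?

Co(OH)2

Precipitation of each salt starts when its ion product equals its Ksp.
For Co(OH)2: 1.0 × 10^-15 = (0.0056)^2 × [Co^2+]  ⇒  [Co^2+] = 3.2 × 10^-11 M.
For CoCO3: 6.2 × 10^-11 = 0.073 × [Co^2+]  ⇒  [Co^2+] = 8.5 x 10^-10 M.
The salt with the lower threshold [Co^2+] precipitates first: Co(OH)2.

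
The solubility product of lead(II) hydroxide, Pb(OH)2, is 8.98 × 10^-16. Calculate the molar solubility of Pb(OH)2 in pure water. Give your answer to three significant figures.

Pb(OH)2(s) <=> Pb^2+ + 2 OH^-
Ksp = [Pb^2+][OH^-]^2
If s mol/L of Pb(OH)2 dissolves, [Pb^2+] = s and [OH^-] = 2s.
Ksp = s(2s)^2 = 4s^3
s^3 = 8.98 × 10^-16 / 4, so s = 6.08 x 10^-6 M

6.08 × 10^-6 M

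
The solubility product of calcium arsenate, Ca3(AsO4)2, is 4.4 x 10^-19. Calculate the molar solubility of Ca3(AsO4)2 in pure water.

Ca3(AsO4)2(s) <=> 3 Ca^2+(aq) + 2 AsO4^3-(aq)
Ksp = [Ca^2+]^3[AsO4^3-]^2
If s mol/L of Ca3(AsO4)2 dissolves, [Ca^2+] = 3s and [AsO4^3-] = 2s.
So Ksp = (3s)^3 × (2s)^2 = 108s^5
Solving, s = (4.4 x 10^-19/108)^(1/5) = 8.4 x 10^-5 M

8.4 x 10^-5 M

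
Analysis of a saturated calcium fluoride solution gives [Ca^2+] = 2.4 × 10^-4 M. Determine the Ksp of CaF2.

CaF2(s) <=> Ca^2+ + 2 F^-
Stoichiometry gives [F^-] = (2/1)[Ca^2+] = 4.80 × 10^-4 M.
Ksp = [Ca^2+][F^-]^2
Ksp = 2.4 × 10^-4 × (4.80 × 10^-4)^2 = 5.5 × 10^-11

Ksp ≈ 5.5 x 10^-11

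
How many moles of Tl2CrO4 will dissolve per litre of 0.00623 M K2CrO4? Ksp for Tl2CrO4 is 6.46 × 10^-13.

s ≈ 5.09 x 10^-6 M

Tl2CrO4(s) ⇌ 2 Tl^+ + CrO4^2-
Ksp = [Tl^+]^2[CrO4^2-]
If s mol/L dissolves here, [Tl^+] = 2s, [CrO4^2-] = 0.00623 + s ≈ 0.00623 (since CrO4^2- from K2CrO4 dominates).
Ksp ≈ (2s)^2 × 0.00623
s = 5.09 × 10^-6 M
Check: s = 5.1 × 10^-6 ≪ 0.00623, so the approximation is valid.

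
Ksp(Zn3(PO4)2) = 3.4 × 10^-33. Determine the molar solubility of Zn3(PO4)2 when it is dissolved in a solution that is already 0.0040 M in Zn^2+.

Zn3(PO4)2(s) ⇌ 3 Zn^2+ + 2 PO4^3-
Ksp = [Zn^2+]^3[PO4^3-]^2
If s mol/L dissolves here, [Zn^2+] = 0.0040 + 3s ≈ 0.0040, [PO4^3-] = 2s (Ksp is small, so little additional dissolves).
Ksp ≈ (0.0040)^3 × (2s)^2
s = 1.2 × 10^-13 M
Check: 3s = 3.5 × 10^-13 ≪ 0.0040, so the approximation is valid.

s ≈ 1.2e-13 M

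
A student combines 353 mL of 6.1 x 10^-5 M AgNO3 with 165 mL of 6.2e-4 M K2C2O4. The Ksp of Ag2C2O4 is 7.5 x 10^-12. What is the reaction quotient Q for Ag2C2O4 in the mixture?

Q = 3.4e-13

Total volume = 353 + 165 = 518 mL.
[Ag^+] = 6.1 x 10^-5 × (353/518) = 4.16 × 10^-5 M
[C2O4^2-] = 6.2 x 10^-4 × (165/518) = 1.97 × 10^-4 M
Ag2C2O4(s) <=> 2 Ag^+ + C2O4^2-, so Q = [Ag^+]^2[C2O4^2-]
Q = (4.16 x 10^-5)^2(1.97 × 10^-4) = 3.4 × 10^-13
Q < Ksp, so no precipitate of Ag2C2O4 forms.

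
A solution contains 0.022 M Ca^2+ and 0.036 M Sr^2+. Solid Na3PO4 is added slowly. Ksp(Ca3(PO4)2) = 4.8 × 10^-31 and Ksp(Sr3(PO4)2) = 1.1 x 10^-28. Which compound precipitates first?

Each salt begins to precipitate when Q = Ksp, i.e. when [PO4^3-] reaches its threshold.
For Ca3(PO4)2: 4.8 × 10^-31 = (0.022)^3 × [PO4^3-]^2  ⇒  [PO4^3-] = 2.1 x 10^-13 M.
For Sr3(PO4)2: 1.1 x 10^-28 = (0.036)^3 × [PO4^3-]^2  ⇒  [PO4^3-] = 1.5 × 10^-12 M.
The salt with the lower threshold [PO4^3-] precipitates first: Ca3(PO4)2.

Ca3(PO4)2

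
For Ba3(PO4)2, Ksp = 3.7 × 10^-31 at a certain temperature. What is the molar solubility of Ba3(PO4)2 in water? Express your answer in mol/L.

s = 3.2 x 10^-7 M

Ba3(PO4)2(s) ⇌ 3 Ba^2+(aq) + 2 PO4^3-(aq)
Ksp = [Ba^2+]^3[PO4^3-]^2
If s mol/L of Ba3(PO4)2 dissolves, [Ba^2+] = 3s and [PO4^3-] = 2s.
Ksp = (3s)^3(2s)^2 = 108s^5
s^5 = 3.7 × 10^-31 / 108, so s = 3.2 × 10^-7 M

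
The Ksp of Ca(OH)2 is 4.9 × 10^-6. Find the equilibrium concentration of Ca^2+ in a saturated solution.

0.011 M

Ca(OH)2(s) ⇌ Ca^2+(aq) + 2 OH^-(aq)
Ksp = [Ca^2+][OH^-]^2
If s mol/L of Ca(OH)2 dissolves, [Ca^2+] = s and [OH^-] = 2s.
Ksp = s(2s)^2 = 4s^3
s^3 = 4.9 × 10^-6 / 4, so s = 1.07 × 10^-2 M
[Ca^2+] = s = 1.1 × 10^-2 M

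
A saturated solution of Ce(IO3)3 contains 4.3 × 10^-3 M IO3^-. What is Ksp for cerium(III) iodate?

Ce(IO3)3(s) <=> Ce^3+ + 3 IO3^-
Stoichiometry gives [Ce^3+] = (1/3)[IO3^-] = 1.43 × 10^-3 M.
Ksp = [Ce^3+][IO3^-]^3
Ksp = 1.43 × 10^-3 × (4.3 × 10^-3)^3 = 1.1 × 10^-10

Ksp = 1.1 x 10^-10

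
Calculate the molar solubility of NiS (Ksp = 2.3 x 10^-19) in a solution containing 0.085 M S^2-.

s ≈ 2.7 × 10^-18 M

NiS(s) ⇌ Ni^2+ + S^2-
Ksp = [Ni^2+][S^2-]
Let s = moles of NiS that dissolve per litre. [Ni^2+] = s, [S^2-] = 0.085 + s ≈ 0.085 (since the S^2- already present dominates).
Ksp ≈ s × 0.085
s = 2.7 × 10^-18 M
Check: s = 2.7 × 10^-18 ≪ 0.085, so the approximation is valid.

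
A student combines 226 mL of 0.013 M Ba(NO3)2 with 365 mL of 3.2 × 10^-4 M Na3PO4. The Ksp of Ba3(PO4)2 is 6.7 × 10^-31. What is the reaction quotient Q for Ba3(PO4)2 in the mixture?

Total volume = 226 + 365 = 591 mL.
[Ba^2+] = 1.3 x 10^-2 × (226/591) = 4.97 × 10^-3 M
[PO4^3-] = 3.2 × 10^-4 × (365/591) = 1.98 × 10^-4 M
Ba3(PO4)2(s) ⇌ 3 Ba^2+(aq) + 2 PO4^3-(aq), so Q = [Ba^2+]^3[PO4^3-]^2
Q = (4.97 x 10^-3)^3(1.98 x 10^-4)^2 = 4.8 × 10^-15
Q > Ksp, so Ba3(PO4)2 will precipitate.

Q = 4.8 × 10^-15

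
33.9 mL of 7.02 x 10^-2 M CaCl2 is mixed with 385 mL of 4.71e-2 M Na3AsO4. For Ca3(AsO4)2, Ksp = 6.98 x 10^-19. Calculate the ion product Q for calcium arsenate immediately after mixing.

Total volume = 33.9 + 385 = 418.9 mL.
[Ca^2+] = 7.02 × 10^-2 × (33.9/418.9) = 5.681 x 10^-3 M
[AsO4^3-] = 4.71 x 10^-2 × (385/418.9) = 4.329 x 10^-2 M
Ca3(AsO4)2(s) ⇌ 3 Ca^2+ + 2 AsO4^3-, so Q = [Ca^2+]^3[AsO4^3-]^2
Q = (5.681 × 10^-3)^3(4.329 × 10^-2)^2 = 3.44 × 10^-10
Q > Ksp, so Ca3(AsO4)2 will precipitate.

Q ≈ 3.44e-10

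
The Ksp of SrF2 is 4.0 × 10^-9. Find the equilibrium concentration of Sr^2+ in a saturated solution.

[Sr^2+] = 1.0 x 10^-3 M

SrF2(s) <=> Sr^2+(aq) + 2 F^-(aq)
Ksp = [Sr^2+][F^-]^2
With molar solubility s: [Sr^2+] = s, [F^-] = 2s.
Substituting: Ksp = s(2s)^2 = 4s^3
s^3 = 4.0 × 10^-9 / 4, so s = 1.00 x 10^-3 M
[Sr^2+] = s = 1.0 x 10^-3 M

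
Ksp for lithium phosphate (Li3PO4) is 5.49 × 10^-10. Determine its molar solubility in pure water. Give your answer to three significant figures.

s = 2.12 × 10^-3 M

Li3PO4(s) <=> 3 Li^+ + PO4^3-
Ksp = [Li^+]^3[PO4^3-]
Let s = molar solubility. Then [Li^+] = 3s and [PO4^3-] = s.
Substituting: Ksp = (3s)^3s = 27s^4
s = (5.49 × 10^-10 / 27)^(1/4) = 2.12 x 10^-3 M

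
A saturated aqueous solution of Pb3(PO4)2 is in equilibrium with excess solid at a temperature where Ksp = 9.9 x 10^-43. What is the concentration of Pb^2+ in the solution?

Pb3(PO4)2(s) ⇌ 3 Pb^2+ + 2 PO4^3-
Ksp = [Pb^2+]^3[PO4^3-]^2
If s mol/L of Pb3(PO4)2 dissolves, [Pb^2+] = 3s and [PO4^3-] = 2s.
Ksp = (3s)^3(2s)^2 = 108s^5
s^5 = 9.9 x 10^-43 / 108, so s = 1.56 x 10^-9 M
[Pb^2+] = 3s = 4.7 × 10^-9 M

[Pb^2+] ≈ 4.7 x 10^-9 M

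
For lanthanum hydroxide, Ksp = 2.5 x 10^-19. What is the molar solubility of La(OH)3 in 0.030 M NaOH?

La(OH)3(s) ⇌ La^3+ + 3 OH^-
Ksp = [La^3+][OH^-]^3
Let s be the molar solubility in this solution. [La^3+] = s, [OH^-] = 0.030 + 3s ≈ 0.030 (Ksp is small, so little additional dissolves).
Ksp ≈ s × (0.030)^3
s = 9.3 × 10^-15 M
Check: 3s = 2.8 × 10^-14 ≪ 0.030, so the approximation is valid.

s ≈ 9.3 × 10^-15 M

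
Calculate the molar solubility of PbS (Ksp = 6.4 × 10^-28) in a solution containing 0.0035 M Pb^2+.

PbS(s) ⇌ Pb^2+(aq) + S^2-(aq)
Ksp = [Pb^2+][S^2-]
If s mol/L dissolves here, [Pb^2+] = 0.0035 + s ≈ 0.0035, [S^2-] = s (Ksp is small, so little additional dissolves).
Ksp ≈ 0.0035 × s
s = 1.8 x 10^-25 M
Check: s = 1.8 × 10^-25 ≪ 0.0035, so the approximation is valid.

1.8e-25 M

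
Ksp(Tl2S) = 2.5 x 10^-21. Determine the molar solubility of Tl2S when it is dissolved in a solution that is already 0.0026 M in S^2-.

Tl2S(s) ⇌ 2 Tl^+ + S^2-
Ksp = [Tl^+]^2[S^2-]
Let s = moles of Tl2S that dissolve per litre. [Tl^+] = 2s, [S^2-] = 0.0026 + s ≈ 0.0026 (since the S^2- already present dominates).
Ksp ≈ (2s)^2 × 0.0026
s = 4.9 × 10^-10 M
Check: s = 4.9 × 10^-10 ≪ 0.0026, so the approximation is valid.

s = 4.9e-10 M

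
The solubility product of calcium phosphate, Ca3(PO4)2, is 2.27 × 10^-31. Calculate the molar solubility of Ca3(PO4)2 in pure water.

Ca3(PO4)2(s) ⇌ 3 Ca^2+(aq) + 2 PO4^3-(aq)
Ksp = [Ca^2+]^3[PO4^3-]^2
With molar solubility s: [Ca^2+] = 3s, [PO4^3-] = 2s.
Ksp = (3s)^3(2s)^2 = 108s^5
s^5 = 2.27 × 10^-31 / 108, so s = 2.91 x 10^-7 M

s = 2.91 x 10^-7 M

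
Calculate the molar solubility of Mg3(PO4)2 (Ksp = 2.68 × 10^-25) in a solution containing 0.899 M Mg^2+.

s = 3.04 x 10^-13 M

Mg3(PO4)2(s) ⇌ 3 Mg^2+ + 2 PO4^3-
Ksp = [Mg^2+]^3[PO4^3-]^2
Let s be the molar solubility in this solution. [Mg^2+] = 0.899 + 3s ≈ 0.899, [PO4^3-] = 2s (since the Mg^2+ already present dominates).
Ksp ≈ (0.899)^3 × (2s)^2
s = 3.04 × 10^-13 M
Check: 3s = 9.1 x 10^-13 ≪ 0.899, so the approximation is valid.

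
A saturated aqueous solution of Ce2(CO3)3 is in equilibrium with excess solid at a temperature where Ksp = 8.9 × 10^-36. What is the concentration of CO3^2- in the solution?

Ce2(CO3)3(s) ⇌ 2 Ce^3+ + 3 CO3^2-
Ksp = [Ce^3+]^2[CO3^2-]^3
If s mol/L of Ce2(CO3)3 dissolves, [Ce^3+] = 2s and [CO3^2-] = 3s.
Substituting: Ksp = (2s)^2(3s)^3 = 108s^5
Solving, s = (8.9 × 10^-36/108)^(1/5) = 3.83 × 10^-8 M
[CO3^2-] = 3s = 1.1 × 10^-7 M

[CO3^2-] ≈ 1.1 × 10^-7 M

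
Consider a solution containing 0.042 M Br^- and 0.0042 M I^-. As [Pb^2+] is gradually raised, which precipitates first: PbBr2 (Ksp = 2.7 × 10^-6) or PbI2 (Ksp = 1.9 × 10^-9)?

PbI2

Precipitation of each salt starts when its ion product equals its Ksp.
For PbBr2: 2.7 × 10^-6 = (0.042)^2 × [Pb^2+]  ⇒  [Pb^2+] = 1.5 × 10^-3 M.
For PbI2: 1.9 × 10^-9 = (0.0042)^2 × [Pb^2+]  ⇒  [Pb^2+] = 1.1 x 10^-4 M.
The salt with the lower threshold [Pb^2+] precipitates first: PbI2.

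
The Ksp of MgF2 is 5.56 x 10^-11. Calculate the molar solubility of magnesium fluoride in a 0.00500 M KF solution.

MgF2(s) ⇌ Mg^2+ + 2 F^-
Ksp = [Mg^2+][F^-]^2
Let s be the molar solubility in this solution. [Mg^2+] = s, [F^-] = 0.00500 + 2s ≈ 0.00500 (common-ion effect: F^- is already 0.00500 M).
Ksp ≈ s × (0.00500)^2
s = 2.22 × 10^-6 M
Check: 2s = 4.4 × 10^-6 ≪ 0.00500, so the approximation is valid.

2.22 × 10^-6 M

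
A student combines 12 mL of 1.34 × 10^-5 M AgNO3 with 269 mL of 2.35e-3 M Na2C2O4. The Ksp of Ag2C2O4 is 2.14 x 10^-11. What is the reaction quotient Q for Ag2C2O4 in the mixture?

Q = 7.37 x 10^-16

Total volume = 12 + 269 = 281 mL.
[Ag^+] = 1.34 x 10^-5 × (12/281) = 5.722 × 10^-7 M
[C2O4^2-] = 2.35 × 10^-3 × (269/281) = 2.250 x 10^-3 M
Ag2C2O4(s) ⇌ 2 Ag^+(aq) + C2O4^2-(aq), so Q = [Ag^+]^2[C2O4^2-]
Q = (5.722 x 10^-7)^2(2.250 × 10^-3) = 7.37 × 10^-16
Q < Ksp, so no precipitate of Ag2C2O4 forms.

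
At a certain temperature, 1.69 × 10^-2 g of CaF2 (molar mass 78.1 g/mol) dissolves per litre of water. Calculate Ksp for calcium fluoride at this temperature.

Molar solubility s = (1.69 × 10^-2 g/L) / (78.1 g/mol) = 2.164 × 10^-4 M.
CaF2(s) ⇌ Ca^2+(aq) + 2 F^-(aq)
For each mole of CaF2 that dissolves: [Ca^2+] = s, [F^-] = 2s.
Ksp = [Ca^2+][F^-]^2
Ksp = s(2s)^2 = 4s^3
Ksp = 4 × (2.164 × 10^-4)^3 = 4.05 x 10^-11

Ksp = 4.05 × 10^-11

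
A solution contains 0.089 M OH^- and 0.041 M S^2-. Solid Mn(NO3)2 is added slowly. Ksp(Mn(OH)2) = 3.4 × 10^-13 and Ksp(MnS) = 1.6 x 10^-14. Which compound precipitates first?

MnS

Each salt begins to precipitate when Q = Ksp, i.e. when [Mn^2+] reaches its threshold.
For Mn(OH)2: 3.4 × 10^-13 = (0.089)^2 × [Mn^2+]  ⇒  [Mn^2+] = 4.3 × 10^-11 M.
For MnS: 1.6 x 10^-14 = 0.041 × [Mn^2+]  ⇒  [Mn^2+] = 3.9 x 10^-13 M.
The salt with the lower threshold [Mn^2+] precipitates first: MnS.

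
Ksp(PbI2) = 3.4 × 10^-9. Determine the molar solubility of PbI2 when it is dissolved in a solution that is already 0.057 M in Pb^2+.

1.2 × 10^-4 M

PbI2(s) ⇌ Pb^2+ + 2 I^-
Ksp = [Pb^2+][I^-]^2
Let s be the molar solubility in this solution. [Pb^2+] = 0.057 + s ≈ 0.057, [I^-] = 2s (Ksp is small, so little additional dissolves).
Ksp ≈ 0.057 × (2s)^2
s = 1.2 x 10^-4 M
Check: s = 1.2 × 10^-4 ≪ 0.057, so the approximation is valid.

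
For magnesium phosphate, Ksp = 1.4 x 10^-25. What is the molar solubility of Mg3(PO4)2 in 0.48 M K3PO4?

s ≈ 2.8 x 10^-9 M

Mg3(PO4)2(s) <=> 3 Mg^2+(aq) + 2 PO4^3-(aq)
Ksp = [Mg^2+]^3[PO4^3-]^2
If s mol/L dissolves here, [Mg^2+] = 3s, [PO4^3-] = 0.48 + 2s ≈ 0.48 (common-ion effect: PO4^3- is already 0.48 M).
Ksp ≈ (3s)^3 × (0.48)^2
s = 2.8 × 10^-9 M
Check: 2s = 5.6 x 10^-9 ≪ 0.48, so the approximation is valid.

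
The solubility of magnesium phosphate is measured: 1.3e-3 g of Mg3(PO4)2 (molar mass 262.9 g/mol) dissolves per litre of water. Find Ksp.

Molar solubility s = (1.3 × 10^-3 g/L) / (262.9 g/mol) = 4.94 x 10^-6 M.
Mg3(PO4)2(s) ⇌ 3 Mg^2+(aq) + 2 PO4^3-(aq)
Let s = molar solubility. Then [Mg^2+] = 3s and [PO4^3-] = 2s.
Ksp = [Mg^2+]^3[PO4^3-]^2
Ksp = (3s)^3(2s)^2 = 108s^5
With s = 4.94 x 10^-6: Ksp = 3.2 × 10^-25

Ksp ≈ 3.2e-25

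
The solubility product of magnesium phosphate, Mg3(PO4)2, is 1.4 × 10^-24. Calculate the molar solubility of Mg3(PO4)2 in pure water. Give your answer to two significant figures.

Mg3(PO4)2(s) ⇌ 3 Mg^2+(aq) + 2 PO4^3-(aq)
Ksp = [Mg^2+]^3[PO4^3-]^2
If s mol/L of Mg3(PO4)2 dissolves, [Mg^2+] = 3s and [PO4^3-] = 2s.
Substituting: Ksp = (3s)^3(2s)^2 = 108s^5
s = (1.4 × 10^-24 / 108)^(1/5) = 6.6 × 10^-6 M

s ≈ 6.6e-6 M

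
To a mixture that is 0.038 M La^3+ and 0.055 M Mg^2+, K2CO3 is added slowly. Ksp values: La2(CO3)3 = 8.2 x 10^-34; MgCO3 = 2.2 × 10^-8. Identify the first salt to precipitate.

Each salt begins to precipitate when Q = Ksp, i.e. when [CO3^2-] reaches its threshold.
For La2(CO3)3: 8.2 x 10^-34 = (0.038)^2 × [CO3^2-]^3  ⇒  [CO3^2-] = 8.3 x 10^-11 M.
For MgCO3: 2.2 × 10^-8 = 0.055 × [CO3^2-]  ⇒  [CO3^2-] = 4.0 × 10^-7 M.
The salt with the lower threshold [CO3^2-] precipitates first: La2(CO3)3.

La2(CO3)3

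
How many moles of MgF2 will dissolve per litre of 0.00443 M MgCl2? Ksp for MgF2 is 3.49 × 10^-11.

MgF2(s) ⇌ Mg^2+ + 2 F^-
Ksp = [Mg^2+][F^-]^2
If s mol/L dissolves here, [Mg^2+] = 0.00443 + s ≈ 0.00443, [F^-] = 2s (Ksp is small, so little additional dissolves).
Ksp ≈ 0.00443 × (2s)^2
s = 4.44 × 10^-5 M
Check: s = 4.4 × 10^-5 ≪ 0.00443, so the approximation is valid.

s ≈ 4.44 × 10^-5 M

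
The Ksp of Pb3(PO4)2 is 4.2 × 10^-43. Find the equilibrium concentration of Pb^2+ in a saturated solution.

Pb3(PO4)2(s) ⇌ 3 Pb^2+(aq) + 2 PO4^3-(aq)
Ksp = [Pb^2+]^3[PO4^3-]^2
If s mol/L of Pb3(PO4)2 dissolves, [Pb^2+] = 3s and [PO4^3-] = 2s.
Substituting: Ksp = (3s)^3(2s)^2 = 108s^5
s = (4.2 × 10^-43 / 108)^(1/5) = 1.31 × 10^-9 M
[Pb^2+] = 3s = 3.9 × 10^-9 M

[Pb^2+] = 3.9 x 10^-9 M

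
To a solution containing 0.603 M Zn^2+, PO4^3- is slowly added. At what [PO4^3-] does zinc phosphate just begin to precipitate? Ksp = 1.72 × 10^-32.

[PO4^3-] ≈ 2.80e-16 M

Zn3(PO4)2(s) ⇌ 3 Zn^2+ + 2 PO4^3-
Ksp = [Zn^2+]^3[PO4^3-]^2
Precipitation begins when Q = Ksp. With [Zn^2+] = 0.603 M:
1.72 × 10^-32 = (0.603)^3 × [PO4^3-]^2
[PO4^3-] = (1.72 × 10^-32 / 2.193 x 10^-1)^(1/2) = 2.80 × 10^-16 M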